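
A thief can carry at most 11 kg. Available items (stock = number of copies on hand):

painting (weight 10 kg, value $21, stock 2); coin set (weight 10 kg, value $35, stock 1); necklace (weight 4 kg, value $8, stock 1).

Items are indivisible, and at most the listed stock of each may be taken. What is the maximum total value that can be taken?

$35

Best selections within weight 11 and stock limits:
- 1×coin set: weight 10, value 35
- 1×painting: weight 10, value 21
- 1×necklace: weight 4, value 8
Best: $35.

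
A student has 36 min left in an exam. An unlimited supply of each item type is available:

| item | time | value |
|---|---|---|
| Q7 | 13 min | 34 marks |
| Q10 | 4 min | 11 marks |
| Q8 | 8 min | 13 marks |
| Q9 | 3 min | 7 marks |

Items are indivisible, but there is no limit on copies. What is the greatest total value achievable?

Best value-per-unit is Q10 at 11/4, and filling with it alone uses time 9×4=36. No mix of the others beats 9×11 = 99.

99 marks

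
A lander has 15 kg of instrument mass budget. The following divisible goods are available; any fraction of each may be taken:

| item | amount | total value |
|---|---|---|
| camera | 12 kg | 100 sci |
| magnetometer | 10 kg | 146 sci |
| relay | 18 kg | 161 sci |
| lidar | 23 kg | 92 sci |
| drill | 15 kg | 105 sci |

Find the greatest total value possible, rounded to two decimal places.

Take in order of value per unit:
- magnetometer (146/10 per unit): all 10 → value 146, running total 146.00
- relay (161/18 per unit): 5 of 18 → value 5×161/18 = 44.7222, running total 190.72
Total 190.72.

190.72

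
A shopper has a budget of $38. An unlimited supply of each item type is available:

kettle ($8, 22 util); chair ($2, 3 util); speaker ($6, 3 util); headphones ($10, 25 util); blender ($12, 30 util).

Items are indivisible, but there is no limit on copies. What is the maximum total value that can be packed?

99 util

Best value-per-unit is kettle at 22/8; filling with it alone gives 4×22 = 88.
Optimal mix: 3×kettle + 1×chair + 1×blender → cost 38, value 99.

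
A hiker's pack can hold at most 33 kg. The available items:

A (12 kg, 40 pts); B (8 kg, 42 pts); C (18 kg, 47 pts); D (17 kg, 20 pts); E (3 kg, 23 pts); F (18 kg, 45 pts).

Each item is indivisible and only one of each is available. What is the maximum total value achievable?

112 pts

Check high-value combinations within 33 kg:
- B+C+E: weight 8+18+3=29, value 42+47+23=112
- B+E+F: weight 8+3+18=29, value 42+23+45=110
- A+C+E: weight 12+18+3=33, value 40+47+23=110
Best: 112 pts.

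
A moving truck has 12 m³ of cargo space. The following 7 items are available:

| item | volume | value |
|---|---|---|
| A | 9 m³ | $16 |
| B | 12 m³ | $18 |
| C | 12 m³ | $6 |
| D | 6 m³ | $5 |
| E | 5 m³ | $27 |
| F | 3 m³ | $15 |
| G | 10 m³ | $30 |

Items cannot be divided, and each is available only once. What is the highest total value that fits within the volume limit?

Check high-value combinations within 12 m³:
- E+F: volume 5+3=8, value 27+15=42
- D+E: volume 6+5=11, value 5+27=32
- A+F: volume 9+3=12, value 16+15=31
- G: volume 10, value 30
Best: $42.

$42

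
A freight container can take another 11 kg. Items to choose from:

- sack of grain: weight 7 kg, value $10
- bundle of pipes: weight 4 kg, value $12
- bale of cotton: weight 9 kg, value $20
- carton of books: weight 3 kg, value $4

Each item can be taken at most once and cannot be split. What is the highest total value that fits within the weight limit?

Check high-value combinations within 11 kg:
- sack of grain+bundle of pipes: weight 7+4=11, value 10+12=22
- bale of cotton: weight 9, value 20
- bundle of pipes+carton of books: weight 4+3=7, value 12+4=16
Best: $22.

$22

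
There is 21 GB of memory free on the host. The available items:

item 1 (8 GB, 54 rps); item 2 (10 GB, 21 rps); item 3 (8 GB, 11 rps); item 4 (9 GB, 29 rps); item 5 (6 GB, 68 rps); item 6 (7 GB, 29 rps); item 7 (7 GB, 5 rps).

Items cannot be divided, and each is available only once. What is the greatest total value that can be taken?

151 rps

Check high-value combinations within 21 GB:
- item 1+item 5+item 6: memory 8+6+7=21, value 54+68+29=151
- item 1+item 5+item 7: memory 8+6+7=21, value 54+68+5=127
- item 1+item 5: memory 8+6=14, value 54+68=122
Best: 151 rps.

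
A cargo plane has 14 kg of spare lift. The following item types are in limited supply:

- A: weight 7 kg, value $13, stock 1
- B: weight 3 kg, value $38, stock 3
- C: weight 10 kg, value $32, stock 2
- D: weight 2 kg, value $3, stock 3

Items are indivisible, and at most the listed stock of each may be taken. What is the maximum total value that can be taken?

Top feasible selections:
- 3×B + 2×D: weight 13, value 120
- 3×B + 1×D: weight 11, value 117
Best: $120.

$120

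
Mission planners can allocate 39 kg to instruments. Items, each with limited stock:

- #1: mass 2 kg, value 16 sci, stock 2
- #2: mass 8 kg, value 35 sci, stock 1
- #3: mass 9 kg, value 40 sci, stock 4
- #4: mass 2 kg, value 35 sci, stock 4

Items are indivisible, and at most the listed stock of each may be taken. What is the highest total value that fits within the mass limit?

Best selections within mass 39 and stock limits:
- 2×#1 + 3×#3 + 4×#4: mass 39, value 292
- 2×#1 + 1×#2 + 2×#3 + 4×#4: mass 38, value 287
- 1×#1 + 3×#3 + 4×#4: mass 37, value 276
Best: 292 sci.

292 sci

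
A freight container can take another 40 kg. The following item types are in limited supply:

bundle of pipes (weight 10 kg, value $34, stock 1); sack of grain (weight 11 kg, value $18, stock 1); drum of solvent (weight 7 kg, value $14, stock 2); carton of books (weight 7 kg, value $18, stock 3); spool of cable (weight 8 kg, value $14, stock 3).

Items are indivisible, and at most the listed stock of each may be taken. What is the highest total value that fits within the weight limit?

$102

Best selections within weight 40 and stock limits:
- 1×bundle of pipes + 1×drum of solvent + 3×carton of books: weight 38, value 102
- 1×bundle of pipes + 3×carton of books + 1×spool of cable: weight 39, value 102
- 1×bundle of pipes + 2×drum of solvent + 2×carton of books: weight 38, value 98
Best: $102.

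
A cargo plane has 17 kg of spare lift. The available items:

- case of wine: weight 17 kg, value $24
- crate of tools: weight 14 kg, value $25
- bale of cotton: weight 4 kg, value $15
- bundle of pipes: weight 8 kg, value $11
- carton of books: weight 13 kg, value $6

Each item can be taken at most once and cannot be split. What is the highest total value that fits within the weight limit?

Check high-value combinations within 17 kg:
- bale of cotton+bundle of pipes: weight 4+8=12, value 15+11=26
- crate of tools: weight 14, value 25
- case of wine: weight 17, value 24
- bale of cotton+carton of books: weight 4+13=17, value 15+6=21
- bale of cotton: weight 4, value 15
Best: $26.

$26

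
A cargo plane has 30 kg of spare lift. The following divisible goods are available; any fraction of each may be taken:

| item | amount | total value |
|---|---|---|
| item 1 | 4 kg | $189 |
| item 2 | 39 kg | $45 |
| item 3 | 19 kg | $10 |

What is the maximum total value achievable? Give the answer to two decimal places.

219.00

Take in order of value per unit:
- item 1 (189/4 per unit): all 4 → value 189, running total 189.00
- item 2 (45/39 per unit): 26 of 39 → value 26×45/39 = 30.0000, running total 219.00
Total 219.00.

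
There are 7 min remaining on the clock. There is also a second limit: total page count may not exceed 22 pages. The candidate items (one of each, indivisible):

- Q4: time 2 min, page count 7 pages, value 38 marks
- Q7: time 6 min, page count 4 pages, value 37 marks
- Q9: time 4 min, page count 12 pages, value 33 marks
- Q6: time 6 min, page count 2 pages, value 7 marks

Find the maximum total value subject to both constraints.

Feasible sets respecting both limits:
- Q4+Q9: time 6, page count 19, value 71
- Q4: time 2, page count 7, value 38
- Q7: time 6, page count 4, value 37
- Q9: time 4, page count 12, value 33
Best: 71 marks.

71 marks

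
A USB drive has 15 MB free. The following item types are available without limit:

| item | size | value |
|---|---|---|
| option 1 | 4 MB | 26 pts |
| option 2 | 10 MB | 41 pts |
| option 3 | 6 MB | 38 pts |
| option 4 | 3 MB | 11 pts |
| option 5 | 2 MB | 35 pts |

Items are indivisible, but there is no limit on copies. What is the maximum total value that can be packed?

Best value-per-unit is option 5 at 35/2, and filling with it alone uses size 7×2=14. No mix of the others beats 7×35 = 245.

245 pts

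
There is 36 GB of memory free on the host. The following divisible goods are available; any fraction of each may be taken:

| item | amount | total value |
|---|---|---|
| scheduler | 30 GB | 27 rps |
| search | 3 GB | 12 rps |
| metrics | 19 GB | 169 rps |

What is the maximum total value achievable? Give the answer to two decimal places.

Take in order of value per unit:
- metrics (169/19 per unit): all 19 → value 169, running total 169.00
- search (12/3 per unit): all 3 → value 12, running total 181.00
- scheduler (27/30 per unit): 14 of 30 → value 14×27/30 = 12.6000, running total 193.60
Total 193.60.

193.60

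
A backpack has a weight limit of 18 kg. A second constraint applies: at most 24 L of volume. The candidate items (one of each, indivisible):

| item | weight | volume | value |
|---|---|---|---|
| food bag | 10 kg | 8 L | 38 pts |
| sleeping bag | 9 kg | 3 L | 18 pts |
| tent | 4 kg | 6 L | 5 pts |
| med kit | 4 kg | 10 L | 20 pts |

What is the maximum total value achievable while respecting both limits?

Feasible sets respecting both limits:
- food bag+tent+med kit: weight 18, volume 24, value 63
- food bag+med kit: weight 14, volume 18, value 58
- food bag+tent: weight 14, volume 14, value 43
- sleeping bag+tent+med kit: weight 17, volume 19, value 43
Best: 63 pts.

63 pts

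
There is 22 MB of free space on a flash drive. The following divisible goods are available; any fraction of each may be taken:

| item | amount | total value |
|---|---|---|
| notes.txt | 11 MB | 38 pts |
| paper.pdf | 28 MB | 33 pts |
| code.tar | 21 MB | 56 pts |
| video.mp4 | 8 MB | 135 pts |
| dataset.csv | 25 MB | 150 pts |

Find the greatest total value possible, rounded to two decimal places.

Take in order of value per unit:
- video.mp4 (135/8 per unit): all 8 → value 135, running total 135.00
- dataset.csv (150/25 per unit): 14 of 25 → value 14×150/25 = 84.0000, running total 219.00
Total 219.00.

219.00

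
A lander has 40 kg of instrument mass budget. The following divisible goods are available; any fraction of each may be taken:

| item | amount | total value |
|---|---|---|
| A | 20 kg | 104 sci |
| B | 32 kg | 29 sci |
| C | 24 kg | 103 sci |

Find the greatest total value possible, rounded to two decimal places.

Take in order of value per unit:
- A (104/20 per unit): all 20 → value 104, running total 104.00
- C (103/24 per unit): 20 of 24 → value 20×103/24 = 85.8333, running total 189.83
Total 189.83.

189.83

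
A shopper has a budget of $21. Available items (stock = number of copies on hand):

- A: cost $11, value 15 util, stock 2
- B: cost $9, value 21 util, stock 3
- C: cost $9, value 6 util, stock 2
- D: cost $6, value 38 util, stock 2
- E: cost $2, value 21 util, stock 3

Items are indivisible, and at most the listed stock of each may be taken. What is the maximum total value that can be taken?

Top feasible selections:
- 2×D + 3×E: cost 18, value 139
- 1×B + 1×D + 3×E: cost 21, value 122
Best: 139 util.

139 util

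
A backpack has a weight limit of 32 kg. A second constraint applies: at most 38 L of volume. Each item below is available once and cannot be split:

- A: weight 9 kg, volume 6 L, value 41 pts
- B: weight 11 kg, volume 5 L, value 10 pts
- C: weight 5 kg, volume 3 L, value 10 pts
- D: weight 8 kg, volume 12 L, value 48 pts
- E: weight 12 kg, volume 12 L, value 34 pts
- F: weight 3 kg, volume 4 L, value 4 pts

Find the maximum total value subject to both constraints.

127 pts

Feasible sets respecting both limits:
- A+D+E+F: weight 32, volume 34, value 127
- A+D+E: weight 29, volume 30, value 123
- A+B+D+F: weight 31, volume 27, value 103
- A+C+D+F: weight 25, volume 25, value 103
Best: 127 pts.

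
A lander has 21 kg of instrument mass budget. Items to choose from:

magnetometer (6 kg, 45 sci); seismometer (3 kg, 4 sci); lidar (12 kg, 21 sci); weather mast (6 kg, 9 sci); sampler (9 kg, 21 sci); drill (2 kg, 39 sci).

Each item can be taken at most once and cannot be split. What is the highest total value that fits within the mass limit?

Check high-value combinations within 21 kg:
- magnetometer+seismometer+sampler+drill: mass 6+3+9+2=20, value 45+4+21+39=109
- magnetometer+sampler+drill: mass 6+9+2=17, value 45+21+39=105
- magnetometer+lidar+drill: mass 6+12+2=20, value 45+21+39=105
Best: 109 sci.

109 sci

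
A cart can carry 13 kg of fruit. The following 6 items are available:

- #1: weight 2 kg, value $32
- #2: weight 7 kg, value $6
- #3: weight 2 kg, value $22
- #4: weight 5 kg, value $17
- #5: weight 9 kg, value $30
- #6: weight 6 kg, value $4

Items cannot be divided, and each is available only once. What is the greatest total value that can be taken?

$84

Check high-value combinations within 13 kg:
- #1+#3+#5: weight 2+2+9=13, value 32+22+30=84
- #1+#3+#4: weight 2+2+5=9, value 32+22+17=71
- #1+#5: weight 2+9=11, value 32+30=62
- #1+#2+#3: weight 2+7+2=11, value 32+6+22=60
- #1+#3+#6: weight 2+2+6=10, value 32+22+4=58
Best: $84.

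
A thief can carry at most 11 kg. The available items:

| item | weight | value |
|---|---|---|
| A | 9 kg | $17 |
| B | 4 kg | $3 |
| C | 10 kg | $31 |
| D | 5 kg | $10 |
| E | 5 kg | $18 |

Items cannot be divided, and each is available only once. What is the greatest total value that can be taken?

$31

Check high-value combinations within 11 kg:
- C: weight 10, value 31
- D+E: weight 5+5=10, value 10+18=28
- B+E: weight 4+5=9, value 3+18=21
- E: weight 5, value 18
Best: $31.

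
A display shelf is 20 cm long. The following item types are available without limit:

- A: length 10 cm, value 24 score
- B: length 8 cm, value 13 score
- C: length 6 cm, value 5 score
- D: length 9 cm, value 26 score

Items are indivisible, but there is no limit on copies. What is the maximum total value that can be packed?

52 score

Best value-per-unit is D at 26/9, and filling with it alone uses length 2×9=18. No mix of the others beats 2×26 = 52.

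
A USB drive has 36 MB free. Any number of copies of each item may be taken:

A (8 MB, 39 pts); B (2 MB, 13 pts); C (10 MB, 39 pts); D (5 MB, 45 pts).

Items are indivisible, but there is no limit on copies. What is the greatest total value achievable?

Best value-per-unit is D at 45/5, and filling with it alone uses size 7×5=35. No mix of the others beats 7×45 = 315.

315 pts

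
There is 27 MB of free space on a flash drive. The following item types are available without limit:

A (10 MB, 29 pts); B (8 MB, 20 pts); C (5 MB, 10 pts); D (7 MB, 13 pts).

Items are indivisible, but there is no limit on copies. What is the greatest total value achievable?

Best value-per-unit is A at 29/10; filling with it alone gives 2×29 = 58.
Optimal mix: 2×A + 1×D → size 27, value 71.

71 pts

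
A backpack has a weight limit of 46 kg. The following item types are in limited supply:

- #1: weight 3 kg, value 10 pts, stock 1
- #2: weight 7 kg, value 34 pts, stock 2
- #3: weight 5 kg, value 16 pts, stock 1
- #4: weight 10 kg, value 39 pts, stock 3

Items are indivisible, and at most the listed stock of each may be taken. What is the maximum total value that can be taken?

Top feasible selections:
- 2×#2 + 3×#4: weight 44, value 185
- 1×#1 + 1×#2 + 1×#3 + 3×#4: weight 45, value 177
Best: 185 pts.

185 pts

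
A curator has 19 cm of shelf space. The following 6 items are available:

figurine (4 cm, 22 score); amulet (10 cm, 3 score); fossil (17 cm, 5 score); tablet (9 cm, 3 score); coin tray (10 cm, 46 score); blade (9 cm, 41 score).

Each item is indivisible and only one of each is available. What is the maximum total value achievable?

Check high-value combinations within 19 cm:
- coin tray+blade: length 10+9=19, value 46+41=87
- figurine+coin tray: length 4+10=14, value 22+46=68
- figurine+blade: length 4+9=13, value 22+41=63
- tablet+coin tray: length 9+10=19, value 3+46=49
Best: 87 score.

87 score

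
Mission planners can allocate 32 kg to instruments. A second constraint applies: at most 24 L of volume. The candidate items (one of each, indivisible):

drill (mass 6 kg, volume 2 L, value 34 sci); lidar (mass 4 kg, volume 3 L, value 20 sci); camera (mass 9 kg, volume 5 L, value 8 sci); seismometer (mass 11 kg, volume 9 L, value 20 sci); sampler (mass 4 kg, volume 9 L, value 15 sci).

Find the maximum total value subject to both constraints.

Feasible sets respecting both limits:
- drill+lidar+seismometer+sampler: mass 25, volume 23, value 89
- drill+lidar+camera+seismometer: mass 30, volume 19, value 82
- drill+lidar+camera+sampler: mass 23, volume 19, value 77
- drill+lidar+seismometer: mass 21, volume 14, value 74
Best: 89 sci.

89 sci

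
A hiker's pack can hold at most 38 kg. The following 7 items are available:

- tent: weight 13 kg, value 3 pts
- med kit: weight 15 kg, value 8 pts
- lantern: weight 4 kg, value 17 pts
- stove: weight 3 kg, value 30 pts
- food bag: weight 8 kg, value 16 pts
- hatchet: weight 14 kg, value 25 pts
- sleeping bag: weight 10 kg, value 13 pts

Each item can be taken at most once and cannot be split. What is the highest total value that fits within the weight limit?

88 pts

Check high-value combinations within 38 kg:
- lantern+stove+food bag+hatchet: weight 4+3+8+14=29, value 17+30+16+25=88
- lantern+stove+hatchet+sleeping bag: weight 4+3+14+10=31, value 17+30+25+13=85
- stove+food bag+hatchet+sleeping bag: weight 3+8+14+10=35, value 30+16+25+13=84
- med kit+lantern+stove+hatchet: weight 15+4+3+14=36, value 8+17+30+25=80
- tent+lantern+stove+food bag+sleeping bag: weight 13+4+3+8+10=38, value 3+17+30+16+13=79
Best: 88 pts.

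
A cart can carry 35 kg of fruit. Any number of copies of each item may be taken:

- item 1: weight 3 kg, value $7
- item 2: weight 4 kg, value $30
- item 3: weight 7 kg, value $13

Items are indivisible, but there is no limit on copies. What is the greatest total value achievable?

$247

Best value-per-unit is item 2 at 30/4; filling with it alone gives 8×30 = 240.
Optimal mix: 1×item 1 + 8×item 2 → weight 35, value 247.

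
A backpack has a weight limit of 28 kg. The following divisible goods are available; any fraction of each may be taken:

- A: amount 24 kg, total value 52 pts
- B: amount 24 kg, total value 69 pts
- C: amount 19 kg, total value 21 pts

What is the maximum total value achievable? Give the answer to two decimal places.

Take in order of value per unit:
- B (69/24 per unit): all 24 → value 69, running total 69.00
- A (52/24 per unit): 4 of 24 → value 4×52/24 = 8.6667, running total 77.67
Total 77.67.

77.67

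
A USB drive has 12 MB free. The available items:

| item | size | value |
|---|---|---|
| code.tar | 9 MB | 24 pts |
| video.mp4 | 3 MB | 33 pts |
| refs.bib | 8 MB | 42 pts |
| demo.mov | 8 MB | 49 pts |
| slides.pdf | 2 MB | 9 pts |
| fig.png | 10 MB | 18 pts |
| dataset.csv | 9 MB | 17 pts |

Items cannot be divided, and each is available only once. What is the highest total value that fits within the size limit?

82 pts

Check high-value combinations within 12 MB:
- video.mp4+demo.mov: size 3+8=11, value 33+49=82
- video.mp4+refs.bib: size 3+8=11, value 33+42=75
- demo.mov+slides.pdf: size 8+2=10, value 49+9=58
- code.tar+video.mp4: size 9+3=12, value 24+33=57
- refs.bib+slides.pdf: size 8+2=10, value 42+9=51
Best: 82 pts.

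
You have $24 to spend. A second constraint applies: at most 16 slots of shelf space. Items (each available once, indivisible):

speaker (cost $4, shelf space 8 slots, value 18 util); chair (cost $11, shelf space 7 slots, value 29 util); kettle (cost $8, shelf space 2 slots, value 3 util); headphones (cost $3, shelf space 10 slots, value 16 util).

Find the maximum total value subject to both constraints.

Feasible sets respecting both limits:
- speaker+chair: cost 15, shelf space 15, value 47
- chair+kettle: cost 19, shelf space 9, value 32
- chair: cost 11, shelf space 7, value 29
- speaker+kettle: cost 12, shelf space 10, value 21
Best: 47 util.

47 util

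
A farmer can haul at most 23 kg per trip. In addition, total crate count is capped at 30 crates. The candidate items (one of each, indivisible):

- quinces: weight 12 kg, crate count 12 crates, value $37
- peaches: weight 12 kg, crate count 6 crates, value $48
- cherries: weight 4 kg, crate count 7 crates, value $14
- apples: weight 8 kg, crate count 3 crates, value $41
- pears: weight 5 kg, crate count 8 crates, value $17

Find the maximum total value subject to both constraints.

$89

Feasible sets respecting both limits:
- peaches+apples: weight 20, crate count 9, value 89
- peaches+cherries+pears: weight 21, crate count 21, value 79
- quinces+apples: weight 20, crate count 15, value 78
Best: $89.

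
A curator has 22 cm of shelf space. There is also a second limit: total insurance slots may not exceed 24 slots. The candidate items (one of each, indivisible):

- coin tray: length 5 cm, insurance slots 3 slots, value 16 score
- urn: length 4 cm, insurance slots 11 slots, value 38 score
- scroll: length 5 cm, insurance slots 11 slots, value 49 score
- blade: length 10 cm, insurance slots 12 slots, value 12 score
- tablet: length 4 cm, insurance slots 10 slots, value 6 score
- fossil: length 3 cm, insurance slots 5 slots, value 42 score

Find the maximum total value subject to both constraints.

Feasible sets respecting both limits:
- coin tray+scroll+fossil: length 13, insurance slots 19, value 107
- coin tray+urn+fossil: length 12, insurance slots 19, value 96
- scroll+fossil: length 8, insurance slots 16, value 91
Best: 107 score.

107 score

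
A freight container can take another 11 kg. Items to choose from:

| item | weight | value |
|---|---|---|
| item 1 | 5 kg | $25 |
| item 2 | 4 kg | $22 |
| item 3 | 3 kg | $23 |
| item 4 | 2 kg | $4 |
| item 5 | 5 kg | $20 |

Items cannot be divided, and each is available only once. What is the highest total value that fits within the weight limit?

$52

Check high-value combinations within 11 kg:
- item 1+item 3+item 4: weight 5+3+2=10, value 25+23+4=52
- item 1+item 2+item 4: weight 5+4+2=11, value 25+22+4=51
- item 2+item 3+item 4: weight 4+3+2=9, value 22+23+4=49
- item 1+item 3: weight 5+3=8, value 25+23=48
- item 1+item 2: weight 5+4=9, value 25+22=47
Best: $52.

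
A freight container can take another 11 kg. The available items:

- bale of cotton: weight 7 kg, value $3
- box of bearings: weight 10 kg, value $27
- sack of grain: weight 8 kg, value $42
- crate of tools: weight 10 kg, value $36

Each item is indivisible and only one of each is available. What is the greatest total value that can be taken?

Check high-value combinations within 11 kg:
- sack of grain: weight 8, value 42
- crate of tools: weight 10, value 36
- box of bearings: weight 10, value 27
- bale of cotton: weight 7, value 3
Best: $42.

$42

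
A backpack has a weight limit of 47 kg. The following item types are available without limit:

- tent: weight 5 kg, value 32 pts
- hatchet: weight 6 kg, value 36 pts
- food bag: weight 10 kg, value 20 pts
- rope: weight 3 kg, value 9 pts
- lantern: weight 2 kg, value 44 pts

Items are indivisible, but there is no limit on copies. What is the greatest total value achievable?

Best value-per-unit is lantern at 44/2, and filling with it alone uses weight 23×2=46. No mix of the others beats 23×44 = 1012.

1012 pts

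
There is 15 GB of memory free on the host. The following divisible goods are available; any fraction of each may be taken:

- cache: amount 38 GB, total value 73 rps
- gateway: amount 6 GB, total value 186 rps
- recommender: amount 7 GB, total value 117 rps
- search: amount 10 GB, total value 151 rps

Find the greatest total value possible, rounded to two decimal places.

333.20

Take in order of value per unit:
- gateway (186/6 per unit): all 6 → value 186, running total 186.00
- recommender (117/7 per unit): all 7 → value 117, running total 303.00
- search (151/10 per unit): 2 of 10 → value 2×151/10 = 30.2000, running total 333.20
Total 333.20.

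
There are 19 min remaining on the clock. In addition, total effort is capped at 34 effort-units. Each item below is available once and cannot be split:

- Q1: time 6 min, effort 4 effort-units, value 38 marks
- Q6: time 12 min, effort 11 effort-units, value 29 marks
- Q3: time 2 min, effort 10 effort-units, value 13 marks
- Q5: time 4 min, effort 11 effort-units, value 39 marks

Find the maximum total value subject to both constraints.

Feasible sets respecting both limits:
- Q1+Q3+Q5: time 12, effort 25, value 90
- Q6+Q3+Q5: time 18, effort 32, value 81
- Q1+Q5: time 10, effort 15, value 77
- Q6+Q5: time 16, effort 22, value 68
Best: 90 marks.

90 marks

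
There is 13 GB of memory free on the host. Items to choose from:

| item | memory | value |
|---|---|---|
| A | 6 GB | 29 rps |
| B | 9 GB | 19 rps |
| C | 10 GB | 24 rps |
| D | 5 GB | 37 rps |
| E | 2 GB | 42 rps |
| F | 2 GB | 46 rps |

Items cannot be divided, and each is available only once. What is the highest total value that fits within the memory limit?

125 rps

Check high-value combinations within 13 GB:
- D+E+F: memory 5+2+2=9, value 37+42+46=125
- A+E+F: memory 6+2+2=10, value 29+42+46=117
- A+D+F: memory 6+5+2=13, value 29+37+46=112
Best: 125 rps.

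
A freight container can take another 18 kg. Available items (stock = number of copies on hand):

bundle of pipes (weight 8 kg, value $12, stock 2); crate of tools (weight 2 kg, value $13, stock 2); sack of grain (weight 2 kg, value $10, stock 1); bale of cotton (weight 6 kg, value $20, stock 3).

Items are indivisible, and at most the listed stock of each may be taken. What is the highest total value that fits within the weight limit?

$76

Best selections within weight 18 and stock limits:
- 2×crate of tools + 1×sack of grain + 2×bale of cotton: weight 18, value 76
- 2×crate of tools + 2×bale of cotton: weight 16, value 66
- 1×crate of tools + 1×sack of grain + 2×bale of cotton: weight 16, value 63
Best: $76.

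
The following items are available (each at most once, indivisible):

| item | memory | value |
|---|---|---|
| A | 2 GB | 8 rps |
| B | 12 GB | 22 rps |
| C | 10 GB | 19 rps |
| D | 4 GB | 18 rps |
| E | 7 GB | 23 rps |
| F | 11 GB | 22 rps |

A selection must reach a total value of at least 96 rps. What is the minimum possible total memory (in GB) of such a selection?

Subsets with value ≥ 96, sorted by total memory:
- B+C+D+E+F: memory 44, value 104
- A+B+C+D+E+F: memory 46, value 112
Minimum memory: 44 GB.

44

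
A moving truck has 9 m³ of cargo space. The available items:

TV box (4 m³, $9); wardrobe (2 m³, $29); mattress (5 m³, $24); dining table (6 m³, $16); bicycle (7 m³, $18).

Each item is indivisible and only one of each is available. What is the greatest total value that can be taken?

$53

Check high-value combinations within 9 m³:
- wardrobe+mattress: volume 2+5=7, value 29+24=53
- wardrobe+bicycle: volume 2+7=9, value 29+18=47
- wardrobe+dining table: volume 2+6=8, value 29+16=45
- TV box+wardrobe: volume 4+2=6, value 9+29=38
- TV box+mattress: volume 4+5=9, value 9+24=33
Best: $53.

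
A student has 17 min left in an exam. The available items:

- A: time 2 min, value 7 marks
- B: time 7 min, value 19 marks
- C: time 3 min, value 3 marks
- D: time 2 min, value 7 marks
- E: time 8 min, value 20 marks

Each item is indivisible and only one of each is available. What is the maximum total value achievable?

Check high-value combinations within 17 min:
- A+B+E: time 2+7+8=17, value 7+19+20=46
- B+D+E: time 7+2+8=17, value 19+7+20=46
- B+E: time 7+8=15, value 19+20=39
- A+C+D+E: time 2+3+2+8=15, value 7+3+7+20=37
Best: 46 marks.

46 marks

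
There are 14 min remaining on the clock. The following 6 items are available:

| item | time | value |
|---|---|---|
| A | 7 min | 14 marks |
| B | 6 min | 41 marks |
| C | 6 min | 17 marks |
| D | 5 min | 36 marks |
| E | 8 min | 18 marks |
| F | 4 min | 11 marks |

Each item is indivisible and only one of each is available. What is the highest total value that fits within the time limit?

Check high-value combinations within 14 min:
- B+D: time 6+5=11, value 41+36=77
- B+E: time 6+8=14, value 41+18=59
- B+C: time 6+6=12, value 41+17=58
- A+B: time 7+6=13, value 14+41=55
- D+E: time 5+8=13, value 36+18=54
Best: 77 marks.

77 marks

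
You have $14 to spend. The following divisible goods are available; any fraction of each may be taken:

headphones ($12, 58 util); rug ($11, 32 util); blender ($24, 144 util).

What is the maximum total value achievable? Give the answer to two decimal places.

84.00

Take in order of value per unit:
- blender (144/24 per unit): 14 of 24 → value 14×144/24 = 84.0000, running total 84.00
Total 84.00.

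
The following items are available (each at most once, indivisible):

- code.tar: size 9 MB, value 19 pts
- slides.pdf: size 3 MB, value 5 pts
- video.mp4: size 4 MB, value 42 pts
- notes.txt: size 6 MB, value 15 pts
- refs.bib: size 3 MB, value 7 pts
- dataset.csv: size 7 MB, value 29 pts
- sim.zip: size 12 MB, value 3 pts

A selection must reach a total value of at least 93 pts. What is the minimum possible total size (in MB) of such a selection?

20

Subsets with value ≥ 93, sorted by total size:
- video.mp4+notes.txt+refs.bib+dataset.csv: size 20, value 93
- slides.pdf+video.mp4+notes.txt+refs.bib+dataset.csv: size 23, value 98
- code.tar+video.mp4+refs.bib+dataset.csv: size 23, value 97
- code.tar+slides.pdf+video.mp4+dataset.csv: size 23, value 95
Minimum size: 20 MB.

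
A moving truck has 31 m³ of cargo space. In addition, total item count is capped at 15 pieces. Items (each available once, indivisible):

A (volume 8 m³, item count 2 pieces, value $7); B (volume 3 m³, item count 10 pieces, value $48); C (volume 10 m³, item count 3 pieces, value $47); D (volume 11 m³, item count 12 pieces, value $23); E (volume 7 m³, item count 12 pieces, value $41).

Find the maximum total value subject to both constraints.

Feasible sets respecting both limits:
- A+B+C: volume 21, item count 15, value 102
- B+C: volume 13, item count 13, value 95
- C+E: volume 17, item count 15, value 88
- C+D: volume 21, item count 15, value 70
Best: $102.

$102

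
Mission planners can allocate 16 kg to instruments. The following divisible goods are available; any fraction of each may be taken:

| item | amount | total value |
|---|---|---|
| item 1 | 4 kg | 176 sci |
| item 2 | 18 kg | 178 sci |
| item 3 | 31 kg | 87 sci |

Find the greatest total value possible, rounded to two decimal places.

Take in order of value per unit:
- item 1 (176/4 per unit): all 4 → value 176, running total 176.00
- item 2 (178/18 per unit): 12 of 18 → value 12×178/18 = 118.6667, running total 294.67
Total 294.67.

294.67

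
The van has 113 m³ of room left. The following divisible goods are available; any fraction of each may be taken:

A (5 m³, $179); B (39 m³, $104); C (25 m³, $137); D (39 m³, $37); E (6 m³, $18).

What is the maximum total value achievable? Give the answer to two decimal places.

Take in order of value per unit:
- A (179/5 per unit): all 5 → value 179, running total 179.00
- C (137/25 per unit): all 25 → value 137, running total 316.00
- E (18/6 per unit): all 6 → value 18, running total 334.00
- B (104/39 per unit): all 39 → value 104, running total 438.00
- D (37/39 per unit): 38 of 39 → value 38×37/39 = 36.0513, running total 474.05
Total 474.05.

474.05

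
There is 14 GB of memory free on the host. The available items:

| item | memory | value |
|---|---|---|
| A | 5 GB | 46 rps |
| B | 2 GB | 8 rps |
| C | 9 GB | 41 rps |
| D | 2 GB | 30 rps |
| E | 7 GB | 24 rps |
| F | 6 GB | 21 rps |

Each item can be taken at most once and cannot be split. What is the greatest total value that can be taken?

100 rps

Check high-value combinations within 14 GB:
- A+D+E: memory 5+2+7=14, value 46+30+24=100
- A+D+F: memory 5+2+6=13, value 46+30+21=97
- A+C: memory 5+9=14, value 46+41=87
Best: 100 rps.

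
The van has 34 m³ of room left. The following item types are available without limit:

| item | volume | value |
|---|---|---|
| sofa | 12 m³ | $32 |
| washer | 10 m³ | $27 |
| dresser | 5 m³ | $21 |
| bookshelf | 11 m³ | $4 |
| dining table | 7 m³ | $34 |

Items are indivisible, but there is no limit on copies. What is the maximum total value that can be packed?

Best value-per-unit is dining table at 34/7; filling with it alone gives 4×34 = 136.
Optimal mix: 1×dresser + 4×dining table → volume 33, value 157.

$157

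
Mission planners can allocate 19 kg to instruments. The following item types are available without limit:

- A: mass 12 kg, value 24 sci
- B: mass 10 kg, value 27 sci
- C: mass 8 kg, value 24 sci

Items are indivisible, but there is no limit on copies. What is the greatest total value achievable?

51 sci

Best value-per-unit is C at 24/8; filling with it alone gives 2×24 = 48.
Optimal mix: 1×B + 1×C → mass 18, value 51.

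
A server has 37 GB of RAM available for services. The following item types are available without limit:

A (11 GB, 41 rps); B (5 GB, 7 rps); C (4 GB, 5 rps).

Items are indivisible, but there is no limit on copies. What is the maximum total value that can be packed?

Best value-per-unit is A at 41/11; filling with it alone gives 3×41 = 123.
Optimal mix: 3×A + 1×C → memory 37, value 128.

128 rps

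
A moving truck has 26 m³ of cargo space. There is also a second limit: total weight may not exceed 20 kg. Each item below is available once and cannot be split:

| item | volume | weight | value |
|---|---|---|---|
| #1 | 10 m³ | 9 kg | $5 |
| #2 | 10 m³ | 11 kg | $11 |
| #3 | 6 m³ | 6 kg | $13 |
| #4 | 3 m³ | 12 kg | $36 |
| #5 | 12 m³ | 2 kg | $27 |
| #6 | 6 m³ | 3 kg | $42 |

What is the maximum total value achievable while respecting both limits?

$105

Feasible sets respecting both limits:
- #4+#5+#6: volume 21, weight 17, value 105
- #3+#5+#6: volume 24, weight 11, value 82
- #4+#6: volume 9, weight 15, value 78
Best: $105.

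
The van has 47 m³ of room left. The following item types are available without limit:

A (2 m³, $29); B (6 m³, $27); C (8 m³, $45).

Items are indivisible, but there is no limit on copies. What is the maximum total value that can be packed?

Best value-per-unit is A at 29/2, and filling with it alone uses volume 23×2=46. No mix of the others beats 23×29 = 667.

$667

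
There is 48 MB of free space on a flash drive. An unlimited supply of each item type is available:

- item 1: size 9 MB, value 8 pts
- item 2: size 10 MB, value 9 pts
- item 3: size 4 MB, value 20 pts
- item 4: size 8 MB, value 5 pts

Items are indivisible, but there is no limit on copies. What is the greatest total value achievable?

Best value-per-unit is item 3 at 20/4, and filling with it alone uses size 12×4=48. No mix of the others beats 12×20 = 240.

240 pts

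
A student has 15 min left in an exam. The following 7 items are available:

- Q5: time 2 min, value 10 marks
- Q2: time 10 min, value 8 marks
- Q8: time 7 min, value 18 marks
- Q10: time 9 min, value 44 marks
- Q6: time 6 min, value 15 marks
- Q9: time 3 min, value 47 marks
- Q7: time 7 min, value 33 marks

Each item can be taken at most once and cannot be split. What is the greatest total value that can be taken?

101 marks

This is a 0/1 knapsack; check combinations near the capacity.
- Q5+Q10+Q9: time 2+9+3=14, value 10+44+47=101
- Q10+Q9: time 9+3=12, value 44+47=91
- Q5+Q9+Q7: time 2+3+7=12, value 10+47+33=90
- Q9+Q7: time 3+7=10, value 47+33=80
- Q5+Q8+Q9: time 2+7+3=12, value 10+18+47=75
Best: 101 marks.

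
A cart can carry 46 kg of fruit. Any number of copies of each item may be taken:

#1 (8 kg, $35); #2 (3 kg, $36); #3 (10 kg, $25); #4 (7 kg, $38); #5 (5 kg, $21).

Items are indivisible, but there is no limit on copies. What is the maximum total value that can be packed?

$540

Best value-per-unit is #2 at 36/3, and filling with it alone uses weight 15×3=45. No mix of the others beats 15×36 = 540.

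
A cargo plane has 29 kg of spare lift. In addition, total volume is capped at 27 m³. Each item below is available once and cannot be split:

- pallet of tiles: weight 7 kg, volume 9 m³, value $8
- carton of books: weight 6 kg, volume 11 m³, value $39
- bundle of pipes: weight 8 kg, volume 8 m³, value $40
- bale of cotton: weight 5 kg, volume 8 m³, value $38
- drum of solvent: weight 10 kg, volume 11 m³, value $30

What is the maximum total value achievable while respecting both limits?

$117

Feasible sets respecting both limits:
- carton of books+bundle of pipes+bale of cotton: weight 19, volume 27, value 117
- bundle of pipes+bale of cotton+drum of solvent: weight 23, volume 27, value 108
- pallet of tiles+bundle of pipes+bale of cotton: weight 20, volume 25, value 86
- carton of books+bundle of pipes: weight 14, volume 19, value 79
Best: $117.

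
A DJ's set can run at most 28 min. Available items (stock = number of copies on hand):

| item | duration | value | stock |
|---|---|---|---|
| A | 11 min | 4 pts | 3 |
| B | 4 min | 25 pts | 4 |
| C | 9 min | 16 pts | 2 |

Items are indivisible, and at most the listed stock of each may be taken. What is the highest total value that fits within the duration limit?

116 pts

Best selections within duration 28 and stock limits:
- 4×B + 1×C: duration 25, value 116
- 1×A + 4×B: duration 27, value 104
- 4×B: duration 16, value 100
Best: 116 pts.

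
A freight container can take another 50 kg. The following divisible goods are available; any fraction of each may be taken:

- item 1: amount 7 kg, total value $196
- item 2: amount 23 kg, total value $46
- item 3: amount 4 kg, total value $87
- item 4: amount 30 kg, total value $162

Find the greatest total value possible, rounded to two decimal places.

463.00

Take in order of value per unit:
- item 1 (196/7 per unit): all 7 → value 196, running total 196.00
- item 3 (87/4 per unit): all 4 → value 87, running total 283.00
- item 4 (162/30 per unit): all 30 → value 162, running total 445.00
- item 2 (46/23 per unit): 9 of 23 → value 9×46/23 = 18.0000, running total 463.00
Total 463.00.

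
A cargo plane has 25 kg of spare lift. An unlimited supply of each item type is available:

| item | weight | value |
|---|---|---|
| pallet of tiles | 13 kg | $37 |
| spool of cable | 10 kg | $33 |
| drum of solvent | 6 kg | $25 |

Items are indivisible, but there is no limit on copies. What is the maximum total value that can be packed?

Best value-per-unit is drum of solvent at 25/6, and filling with it alone uses weight 4×6=24. No mix of the others beats 4×25 = 100.

$100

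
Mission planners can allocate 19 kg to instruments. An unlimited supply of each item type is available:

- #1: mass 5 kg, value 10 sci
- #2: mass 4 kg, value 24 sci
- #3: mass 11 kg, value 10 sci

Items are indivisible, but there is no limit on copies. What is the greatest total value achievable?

Best value-per-unit is #2 at 24/4, and filling with it alone uses mass 4×4=16. No mix of the others beats 4×24 = 96.

96 sci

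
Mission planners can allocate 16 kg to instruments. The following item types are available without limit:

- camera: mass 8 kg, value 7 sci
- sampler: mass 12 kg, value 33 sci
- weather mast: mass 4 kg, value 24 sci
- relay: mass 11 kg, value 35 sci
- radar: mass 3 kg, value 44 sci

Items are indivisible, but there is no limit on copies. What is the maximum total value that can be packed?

Best value-per-unit is radar at 44/3, and filling with it alone uses mass 5×3=15. No mix of the others beats 5×44 = 220.

220 sci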